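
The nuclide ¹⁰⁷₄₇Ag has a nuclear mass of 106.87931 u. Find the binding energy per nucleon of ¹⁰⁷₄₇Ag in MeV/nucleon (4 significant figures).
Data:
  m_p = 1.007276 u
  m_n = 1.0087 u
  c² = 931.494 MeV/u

Z = 47, so N = A − Z = 107 − 47 = 60.
Mass of separated nucleons = 47(1.007276) + 60(1.0087) = 47.341972 + 60.5220 = 107.863972 u
Mass defect Δm = 107.863972 − 106.87931 = 0.984662 u
E_B = 0.984662 × 931.494 = 917.207 MeV
Per nucleon: 917.207 / 107 = 8.572 MeV

8.572 MeV/nucleon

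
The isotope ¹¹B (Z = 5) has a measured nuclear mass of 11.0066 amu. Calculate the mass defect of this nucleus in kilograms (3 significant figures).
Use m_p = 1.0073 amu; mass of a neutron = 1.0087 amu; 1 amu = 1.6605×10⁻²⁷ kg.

1.36e-28 kg

With 5 protons and 6 neutrons (A = 11):
Total constituent mass: 5 × 1.0073 + 6 × 1.0087 = 11.0887 amu
Δm = 11.0887 − 11.0066 = 0.0821 amu
In SI units: 0.0821 amu × 1.6605×10⁻²⁷ kg/amu = 1.3633e-28 kg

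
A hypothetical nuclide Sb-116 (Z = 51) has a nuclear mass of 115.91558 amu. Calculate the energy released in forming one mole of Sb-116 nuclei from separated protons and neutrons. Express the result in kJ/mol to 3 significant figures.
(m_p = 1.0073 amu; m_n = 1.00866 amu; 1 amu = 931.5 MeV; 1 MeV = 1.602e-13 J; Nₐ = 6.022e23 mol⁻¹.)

9.16e+10 kJ/mol

The nucleus contains 51 protons and 116 − 51 = 65 neutrons.
Mass of separated nucleons = 51(1.0073) + 65(1.00866) = 51.3723 + 65.56290 = 116.93520 amu
Δm = 116.93520 − 115.91558 = 1.01962 amu
Converting to energy: 1.01962 amu × 931.5 MeV/amu = 949.776 MeV
Per nucleus in joules: 949.776 MeV × 1.602e-13 J/MeV = 1.5215e-10 J
Per mole: 1.5215e-10 J × 6.022e23 mol⁻¹ = 9.1625e+13 J/mol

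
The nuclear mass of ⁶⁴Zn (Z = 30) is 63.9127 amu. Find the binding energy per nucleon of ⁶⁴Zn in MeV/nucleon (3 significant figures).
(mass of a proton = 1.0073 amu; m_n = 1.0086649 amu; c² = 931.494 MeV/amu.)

Mass of separated nucleons = 30(1.0073) + 34(1.0086649) = 30.2190 + 34.2946066 = 64.5136066 amu
Δm = 64.5136066 − 63.9127 = 0.6009066 amu
E_B = 0.6009066 × 931.494 = 559.741 MeV
Per nucleon: 559.741 / 64 = 8.746 MeV

8.75 MeV/nucleon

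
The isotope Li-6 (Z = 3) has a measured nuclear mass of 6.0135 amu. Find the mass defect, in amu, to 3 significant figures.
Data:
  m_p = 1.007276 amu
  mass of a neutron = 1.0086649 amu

0.0343 amu

With 3 protons and 3 neutrons (A = 6):
Total constituent mass: 3 × 1.007276 + 3 × 1.0086649 = 6.0478227 amu
Mass defect Δm = 6.0478227 − 6.0135 = 0.0343227 amu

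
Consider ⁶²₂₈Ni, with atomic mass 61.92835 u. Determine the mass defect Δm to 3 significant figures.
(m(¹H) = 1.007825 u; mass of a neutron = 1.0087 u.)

0.587 u

With 28 protons and 34 neutrons (A = 62):
Mass of separated nucleons = 28(1.007825) + 34(1.0087) = 28.219100 + 34.2958 = 62.514900 u
Δm = 62.514900 − 61.92835 = 0.586550 u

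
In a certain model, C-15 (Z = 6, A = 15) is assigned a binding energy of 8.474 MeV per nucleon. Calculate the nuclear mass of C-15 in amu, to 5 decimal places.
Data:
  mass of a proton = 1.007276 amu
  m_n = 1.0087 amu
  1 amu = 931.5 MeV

14.98550 amu

Total binding energy = 15 × 8.474 = 127.110 MeV
Mass defect = 127.110 MeV / (931.5 MeV/amu) = 0.1364573 amu
Constituent mass = 6(1.007276) + 9(1.0087) = 15.121956 amu
Nuclear mass = 15.121956 − 0.1364573 = 14.9854987 amu ≈ 14.98550 amu (to 5 decimal places)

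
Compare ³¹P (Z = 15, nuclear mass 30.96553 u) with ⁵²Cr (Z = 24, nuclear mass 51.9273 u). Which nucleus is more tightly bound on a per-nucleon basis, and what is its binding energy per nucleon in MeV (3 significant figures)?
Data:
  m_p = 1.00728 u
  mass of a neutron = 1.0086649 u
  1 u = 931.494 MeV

⁵²Cr; 8.78 MeV/nucleon

³¹P: Σm = 15(1.00728) + 16(1.0086649) = 31.2478384 u; Δm = 0.2823084 u; E_B = 262.97 MeV; E_B/A = 8.483 MeV
⁵²Cr: Σm = 24(1.00728) + 28(1.0086649) = 52.4173372 u; Δm = 0.4900372 u; E_B = 456.47 MeV; E_B/A = 8.778 MeV
⁵²Cr has the higher binding energy per nucleon, so it is the more tightly bound nucleus.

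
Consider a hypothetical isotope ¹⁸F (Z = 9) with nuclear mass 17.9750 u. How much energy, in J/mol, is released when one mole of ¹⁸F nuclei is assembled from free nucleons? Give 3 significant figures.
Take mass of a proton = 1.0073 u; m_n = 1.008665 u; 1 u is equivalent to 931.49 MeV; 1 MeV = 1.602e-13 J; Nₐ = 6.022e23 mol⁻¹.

With 9 protons and 9 neutrons (A = 18):
Mass of separated nucleons = 9(1.0073) + 9(1.008665) = 9.0657 + 9.077985 = 18.143685 u
Δm = 18.143685 − 17.9750 = 0.168685 u
E_B = 0.168685 × 931.49 = 157.128 MeV
Per nucleus in joules: 157.128 MeV × 1.602e-13 J/MeV = 2.5172e-11 J
Per mole: 2.5172e-11 J × 6.022e23 mol⁻¹ = 1.5159e+13 J/mol

1.52e+13 J/mol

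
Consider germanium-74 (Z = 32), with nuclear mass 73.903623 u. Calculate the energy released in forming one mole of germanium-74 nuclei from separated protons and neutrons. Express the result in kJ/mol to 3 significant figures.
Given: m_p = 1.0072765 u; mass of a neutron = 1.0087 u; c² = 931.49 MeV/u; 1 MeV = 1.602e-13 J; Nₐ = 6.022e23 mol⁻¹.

The nucleus contains 32 protons and 74 − 32 = 42 neutrons.
Σm = 32·m_p + 42·m_n = 32.2328480 + 42.3654 = 74.5982480 u
The mass defect is 74.5982480 − 73.903623 = 0.6946250 u.
Binding energy = Δm·c² = 0.6946250 × 931.49 MeV/u = 647.036 MeV
Per nucleus in joules: 647.036 MeV × 1.602e-13 J/MeV = 1.0366e-10 J
Per mole: 1.0366e-10 J × 6.022e23 mol⁻¹ = 6.2424e+13 J/mol

6.24e+10 kJ/mol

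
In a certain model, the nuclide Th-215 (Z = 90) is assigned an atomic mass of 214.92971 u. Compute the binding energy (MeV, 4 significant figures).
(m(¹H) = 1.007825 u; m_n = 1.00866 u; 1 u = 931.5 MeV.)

With 90 protons and 125 neutrons (A = 215):
Total constituent mass: 90 × 1.007825 + 125 × 1.00866 = 216.786750 u
The mass defect is 216.786750 − 214.92971 = 1.857040 u.
Binding energy = Δm·c² = 1.857040 × 931.5 MeV/u = 1729.83 MeV

1730 MeV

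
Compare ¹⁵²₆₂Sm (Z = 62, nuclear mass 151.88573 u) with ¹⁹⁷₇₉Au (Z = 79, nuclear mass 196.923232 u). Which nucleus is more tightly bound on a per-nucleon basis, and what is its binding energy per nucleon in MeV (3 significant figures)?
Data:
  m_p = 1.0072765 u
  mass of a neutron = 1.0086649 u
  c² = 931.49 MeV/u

¹⁵²₆₂Sm: Σm = 62(1.0072765) + 90(1.0086649) = 153.2309840 u; Δm = 1.3452540 u; E_B = 1253.1 MeV; E_B/A = 8.244 MeV
¹⁹⁷₇₉Au: Σm = 79(1.0072765) + 118(1.0086649) = 198.5973017 u; Δm = 1.6740697 u; E_B = 1559.4 MeV; E_B/A = 7.916 MeV
¹⁵²₆₂Sm has the higher binding energy per nucleon, so it is the more tightly bound nucleus.

¹⁵²₆₂Sm; 8.24 MeV/nucleon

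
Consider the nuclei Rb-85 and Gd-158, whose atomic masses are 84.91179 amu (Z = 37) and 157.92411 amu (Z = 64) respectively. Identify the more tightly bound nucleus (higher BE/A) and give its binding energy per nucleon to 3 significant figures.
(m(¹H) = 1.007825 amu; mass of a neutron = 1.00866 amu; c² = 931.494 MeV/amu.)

Rb-85: Σm = 37(1.007825) + 48(1.00866) = 85.705205 amu; Δm = 0.793415 amu; E_B = 739.06 MeV; E_B/A = 8.6948 MeV
Gd-158: Σm = 64(1.007825) + 94(1.00866) = 159.314840 amu; Δm = 1.390730 amu; E_B = 1295.5 MeV; E_B/A = 8.199 MeV
Rb-85 has the higher binding energy per nucleon, so it is the more tightly bound nucleus.

Rb-85; 8.69 MeV/nucleon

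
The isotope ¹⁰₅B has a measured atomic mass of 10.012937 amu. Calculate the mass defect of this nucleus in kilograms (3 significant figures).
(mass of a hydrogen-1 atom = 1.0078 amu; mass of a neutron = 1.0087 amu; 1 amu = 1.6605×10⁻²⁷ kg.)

Z = 5, so N = A − Z = 10 − 5 = 5.
Total constituent mass: 5 × 1.0078 + 5 × 1.0087 = 10.0825 amu
Mass defect Δm = 10.0825 − 10.012937 = 0.069563 amu
In SI units: 0.069563 amu × 1.6605×10⁻²⁷ kg/amu = 1.1551e-28 kg

1.16e-28 kg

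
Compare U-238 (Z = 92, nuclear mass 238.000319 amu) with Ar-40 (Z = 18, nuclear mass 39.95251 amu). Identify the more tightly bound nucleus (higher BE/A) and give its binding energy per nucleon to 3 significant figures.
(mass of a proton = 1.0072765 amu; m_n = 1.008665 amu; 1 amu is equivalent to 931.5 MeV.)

Ar-40; 8.60 MeV/nucleon

U-238: Σm = 92(1.0072765) + 146(1.008665) = 239.9345280 amu; Δm = 1.9342090 amu; E_B = 1801.7 MeV; E_B/A = 7.570 MeV
Ar-40: Σm = 18(1.0072765) + 22(1.008665) = 40.3216070 amu; Δm = 0.3690970 amu; E_B = 343.81 MeV; E_B/A = 8.595 MeV
Ar-40 has the higher binding energy per nucleon, so it is the more tightly bound nucleus.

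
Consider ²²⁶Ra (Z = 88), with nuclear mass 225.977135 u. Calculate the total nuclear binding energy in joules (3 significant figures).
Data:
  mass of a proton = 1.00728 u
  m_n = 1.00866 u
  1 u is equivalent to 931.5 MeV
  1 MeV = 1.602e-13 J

2.77e-10 J

Total constituent mass: 88 × 1.00728 + 138 × 1.00866 = 227.83572 u
Δm = 227.83572 − 225.977135 = 1.858585 u
E_B = 1.858585 × 931.5 = 1731.27 MeV
In joules: 1731.27 MeV × 1.602e-13 J/MeV = 2.7735e-10 J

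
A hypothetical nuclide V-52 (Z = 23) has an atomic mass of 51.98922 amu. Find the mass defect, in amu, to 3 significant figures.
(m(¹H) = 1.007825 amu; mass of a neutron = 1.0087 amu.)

0.443 amu

Z = 23, so N = A − Z = 52 − 23 = 29.
Total constituent mass: 23 × 1.007825 + 29 × 1.0087 = 52.432275 amu
Δm = 52.432275 − 51.98922 = 0.443055 amu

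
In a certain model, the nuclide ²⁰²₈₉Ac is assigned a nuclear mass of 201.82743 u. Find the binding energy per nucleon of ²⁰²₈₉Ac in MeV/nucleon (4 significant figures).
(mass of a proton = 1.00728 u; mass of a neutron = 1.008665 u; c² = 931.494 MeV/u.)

The nucleus contains 89 protons and 202 − 89 = 113 neutrons.
Total constituent mass: 89 × 1.00728 + 113 × 1.008665 = 203.627065 u
Mass defect Δm = 203.627065 − 201.82743 = 1.799635 u
Binding energy = Δm·c² = 1.799635 × 931.494 MeV/u = 1676.35 MeV
Per nucleon: 1676.35 / 202 = 8.299 MeV

8.299 MeV/nucleon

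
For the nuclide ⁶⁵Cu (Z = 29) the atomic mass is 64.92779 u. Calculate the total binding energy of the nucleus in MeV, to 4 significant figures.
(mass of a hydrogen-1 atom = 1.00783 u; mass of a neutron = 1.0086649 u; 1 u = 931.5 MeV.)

Z = 29, so N = A − Z = 65 − 29 = 36.
Mass of separated nucleons = 29(1.00783) + 36(1.0086649) = 29.22707 + 36.3119364 = 65.5390064 u
Δm = 65.5390064 − 64.92779 = 0.6112164 u
Binding energy = Δm·c² = 0.6112164 × 931.5 MeV/u = 569.348 MeV

569.3 MeV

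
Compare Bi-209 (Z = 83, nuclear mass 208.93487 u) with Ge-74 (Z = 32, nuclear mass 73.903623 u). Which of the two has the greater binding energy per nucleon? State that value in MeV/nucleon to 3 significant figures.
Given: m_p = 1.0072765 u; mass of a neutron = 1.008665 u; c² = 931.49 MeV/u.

Ge-74; 8.73 MeV/nucleon

Bi-209: Σm = 83(1.0072765) + 126(1.008665) = 210.6957395 u; Δm = 1.7608695 u; E_B = 1640.2 MeV; E_B/A = 7.848 MeV
Ge-74: Σm = 32(1.0072765) + 42(1.008665) = 74.5967780 u; Δm = 0.6931550 u; E_B = 645.67 MeV; E_B/A = 8.725 MeV
Ge-74 has the higher binding energy per nucleon, so it is the more tightly bound nucleus.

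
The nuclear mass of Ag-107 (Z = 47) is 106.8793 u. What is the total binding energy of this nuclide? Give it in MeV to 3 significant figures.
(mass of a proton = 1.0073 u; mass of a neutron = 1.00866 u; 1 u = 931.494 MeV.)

Mass of separated nucleons = 47(1.0073) + 60(1.00866) = 47.3431 + 60.51960 = 107.86270 u
Mass defect Δm = 107.86270 − 106.8793 = 0.98340 u
E_B = 0.98340 × 931.494 = 916.031 MeV

916 MeV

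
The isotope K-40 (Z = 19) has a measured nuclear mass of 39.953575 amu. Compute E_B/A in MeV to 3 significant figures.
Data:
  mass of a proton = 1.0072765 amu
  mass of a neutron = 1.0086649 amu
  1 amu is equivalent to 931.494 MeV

8.54 MeV/nucleon

The nucleus contains 19 protons and 40 − 19 = 21 neutrons.
Total constituent mass: 19 × 1.0072765 + 21 × 1.0086649 = 40.3202164 amu
Mass defect Δm = 40.3202164 − 39.953575 = 0.3666414 amu
Binding energy = Δm·c² = 0.3666414 × 931.494 MeV/amu = 341.524 MeV
Dividing by A = 40 gives 8.538 MeV per nucleon.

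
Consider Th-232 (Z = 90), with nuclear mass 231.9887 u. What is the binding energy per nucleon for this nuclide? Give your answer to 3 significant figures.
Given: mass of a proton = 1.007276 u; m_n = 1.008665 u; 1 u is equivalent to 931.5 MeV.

7.61 MeV/nucleon

The nucleus contains 90 protons and 232 − 90 = 142 neutrons.
Σm = 90·m_p + 142·m_n = 90.654840 + 143.230430 = 233.885270 u
The mass defect is 233.885270 − 231.9887 = 1.896570 u.
E_B = 1.896570 × 931.5 = 1766.65 MeV
Per nucleon: 1766.65 / 232 = 7.6149 MeV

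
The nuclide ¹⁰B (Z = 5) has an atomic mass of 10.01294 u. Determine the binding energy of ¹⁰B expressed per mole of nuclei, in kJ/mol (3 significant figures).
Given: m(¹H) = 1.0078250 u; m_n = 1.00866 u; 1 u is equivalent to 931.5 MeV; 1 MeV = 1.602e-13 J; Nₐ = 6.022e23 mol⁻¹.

Total constituent mass: 5 × 1.0078250 + 5 × 1.00866 = 10.0824250 u
The mass defect is 10.0824250 − 10.01294 = 0.0694850 u.
Binding energy = Δm·c² = 0.0694850 × 931.5 MeV/u = 64.7253 MeV
Per nucleus in joules: 64.7253 MeV × 1.602e-13 J/MeV = 1.0369e-11 J
Per mole: 1.0369e-11 J × 6.022e23 mol⁻¹ = 6.2442e+12 J/mol

6.24e+09 kJ/mol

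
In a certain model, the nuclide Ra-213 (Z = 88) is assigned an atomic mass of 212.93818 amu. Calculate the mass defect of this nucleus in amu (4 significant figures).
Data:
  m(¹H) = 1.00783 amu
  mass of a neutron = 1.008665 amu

With 88 protons and 125 neutrons (A = 213):
Σm = 88·m(¹H) + 125·m_n = 88.68904 + 126.083125 = 214.772165 amu
Mass defect Δm = 214.772165 − 212.93818 = 1.833985 amu

1.834 amu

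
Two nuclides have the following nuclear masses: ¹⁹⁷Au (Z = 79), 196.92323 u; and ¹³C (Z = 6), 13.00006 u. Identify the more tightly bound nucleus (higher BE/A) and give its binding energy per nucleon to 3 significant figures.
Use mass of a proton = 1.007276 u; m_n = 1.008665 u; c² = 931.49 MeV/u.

¹⁹⁷Au: Σm = 79(1.007276) + 118(1.008665) = 198.597274 u; Δm = 1.674044 u; E_B = 1559.4 MeV; E_B/A = 7.916 MeV
¹³C: Σm = 6(1.007276) + 7(1.008665) = 13.104311 u; Δm = 0.104251 u; E_B = 97.109 MeV; E_B/A = 7.470 MeV
¹⁹⁷Au has the higher binding energy per nucleon, so it is the more tightly bound nucleus.

¹⁹⁷Au; 7.92 MeV/nucleon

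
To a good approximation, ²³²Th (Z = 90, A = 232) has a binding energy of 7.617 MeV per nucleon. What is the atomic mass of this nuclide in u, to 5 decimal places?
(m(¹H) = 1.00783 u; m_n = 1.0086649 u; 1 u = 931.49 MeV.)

232.03800 u

Total binding energy = 232 × 7.617 = 1767.144 MeV
Mass defect = 1767.144 MeV / (931.49 MeV/u) = 1.8971154 u
Constituent mass = 90(1.00783) + 142(1.0086649) = 233.9351158 u
Atomic mass = 233.9351158 − 1.8971154 = 232.0380004 u ≈ 232.03800 u (to 5 decimal places)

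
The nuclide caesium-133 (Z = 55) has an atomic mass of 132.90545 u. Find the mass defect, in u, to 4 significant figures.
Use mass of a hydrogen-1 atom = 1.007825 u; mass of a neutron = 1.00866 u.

Total constituent mass: 55 × 1.007825 + 78 × 1.00866 = 134.105855 u
Δm = 134.105855 − 132.90545 = 1.200405 u

1.200 u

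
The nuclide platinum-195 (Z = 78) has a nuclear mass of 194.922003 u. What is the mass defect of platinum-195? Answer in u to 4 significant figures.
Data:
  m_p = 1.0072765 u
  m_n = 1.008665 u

Total constituent mass: 78 × 1.0072765 + 117 × 1.008665 = 196.5813720 u
Δm = 196.5813720 − 194.922003 = 1.6593690 u

1.659 u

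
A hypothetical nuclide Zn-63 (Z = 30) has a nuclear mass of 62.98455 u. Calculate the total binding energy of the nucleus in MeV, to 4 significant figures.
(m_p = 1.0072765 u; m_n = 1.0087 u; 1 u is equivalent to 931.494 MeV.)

485.2 MeV

Z = 30, so N = A − Z = 63 − 30 = 33.
Total constituent mass: 30 × 1.0072765 + 33 × 1.0087 = 63.5053950 u
The mass defect is 63.5053950 − 62.98455 = 0.5208450 u.
Binding energy = Δm·c² = 0.5208450 × 931.494 MeV/u = 485.164 MeV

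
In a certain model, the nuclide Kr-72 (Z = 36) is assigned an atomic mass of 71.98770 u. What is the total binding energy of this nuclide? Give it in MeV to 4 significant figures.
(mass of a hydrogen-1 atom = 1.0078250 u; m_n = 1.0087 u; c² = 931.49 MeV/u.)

Total constituent mass: 36 × 1.0078250 + 36 × 1.0087 = 72.5949000 u
Δm = 72.5949000 − 71.98770 = 0.6072000 u
E_B = 0.6072000 × 931.49 = 565.601 MeV

565.6 MeV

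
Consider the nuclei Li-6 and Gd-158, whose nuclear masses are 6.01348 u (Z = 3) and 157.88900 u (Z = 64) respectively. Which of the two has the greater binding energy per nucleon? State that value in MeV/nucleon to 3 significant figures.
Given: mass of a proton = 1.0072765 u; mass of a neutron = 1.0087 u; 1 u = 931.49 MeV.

Li-6: Σm = 3(1.0072765) + 3(1.0087) = 6.0479295 u; Δm = 0.0344495 u; E_B = 32.089 MeV; E_B/A = 5.348 MeV
Gd-158: Σm = 64(1.0072765) + 94(1.0087) = 159.2834960 u; Δm = 1.3944960 u; E_B = 1298.96 MeV; E_B/A = 8.221 MeV
Gd-158 has the higher binding energy per nucleon, so it is the more tightly bound nucleus.

Gd-158; 8.22 MeV/nucleon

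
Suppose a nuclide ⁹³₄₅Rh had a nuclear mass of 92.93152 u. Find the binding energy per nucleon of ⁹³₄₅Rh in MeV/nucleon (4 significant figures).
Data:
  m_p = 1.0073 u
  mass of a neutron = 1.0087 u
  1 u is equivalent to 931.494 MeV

8.159 MeV/nucleon

Mass of separated nucleons = 45(1.0073) + 48(1.0087) = 45.3285 + 48.4176 = 93.7461 u
Mass defect Δm = 93.7461 − 92.93152 = 0.81458 u
E_B = 0.81458 × 931.494 = 758.776 MeV
BE/A = 758.776 MeV / 93 = 8.159 MeV/nucleon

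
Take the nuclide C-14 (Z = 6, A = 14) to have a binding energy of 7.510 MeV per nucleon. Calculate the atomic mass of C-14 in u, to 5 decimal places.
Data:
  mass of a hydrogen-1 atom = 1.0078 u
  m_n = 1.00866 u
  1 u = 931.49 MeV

Total binding energy = 14 × 7.510 = 105.140 MeV
Mass defect = 105.140 MeV / (931.49 MeV/u) = 0.1128729 u
Constituent mass = 6(1.0078) + 8(1.00866) = 14.11608 u
Atomic mass = 14.11608 − 0.1128729 = 14.0032071 u ≈ 14.00321 u (to 5 decimal places)

14.00321 u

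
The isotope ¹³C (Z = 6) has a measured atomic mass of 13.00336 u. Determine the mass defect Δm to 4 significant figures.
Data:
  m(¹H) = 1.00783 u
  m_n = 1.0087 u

0.1045 u

With 6 protons and 7 neutrons (A = 13):
Total constituent mass: 6 × 1.00783 + 7 × 1.0087 = 13.10788 u
The mass defect is 13.10788 − 13.00336 = 0.10452 u.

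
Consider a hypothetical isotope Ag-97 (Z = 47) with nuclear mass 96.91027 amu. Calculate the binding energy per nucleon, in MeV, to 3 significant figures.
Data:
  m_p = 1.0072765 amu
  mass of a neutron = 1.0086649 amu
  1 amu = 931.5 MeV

The nucleus contains 47 protons and 97 − 47 = 50 neutrons.
Total constituent mass: 47 × 1.0072765 + 50 × 1.0086649 = 97.7752405 amu
The mass defect is 97.7752405 − 96.91027 = 0.8649705 amu.
Binding energy = Δm·c² = 0.8649705 × 931.5 MeV/amu = 805.720 MeV
Per nucleon: 805.720 / 97 = 8.306 MeV

8.31 MeV/nucleon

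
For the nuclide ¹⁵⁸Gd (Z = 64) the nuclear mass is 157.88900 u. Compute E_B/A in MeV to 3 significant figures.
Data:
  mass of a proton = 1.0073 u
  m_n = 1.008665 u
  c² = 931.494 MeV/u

8.21 MeV/nucleon

Σm = 64·m_p + 94·m_n = 64.4672 + 94.814510 = 159.281710 u
Δm = 159.281710 − 157.88900 = 1.392710 u
Binding energy = Δm·c² = 1.392710 × 931.494 MeV/u = 1297.30 MeV
Dividing by A = 158 gives 8.211 MeV per nucleon.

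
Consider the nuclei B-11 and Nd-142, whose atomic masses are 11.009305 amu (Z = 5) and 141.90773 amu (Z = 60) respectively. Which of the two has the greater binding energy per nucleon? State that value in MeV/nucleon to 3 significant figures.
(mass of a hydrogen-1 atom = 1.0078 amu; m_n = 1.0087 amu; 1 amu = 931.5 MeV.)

Nd-142; 8.36 MeV/nucleon

B-11: Σm = 5(1.0078) + 6(1.0087) = 11.0912 amu; Δm = 0.081895 amu; E_B = 76.285 MeV; E_B/A = 6.935 MeV
Nd-142: Σm = 60(1.0078) + 82(1.0087) = 143.1814 amu; Δm = 1.27367 amu; E_B = 1186.4 MeV; E_B/A = 8.355 MeV
Nd-142 has the higher binding energy per nucleon, so it is the more tightly bound nucleus.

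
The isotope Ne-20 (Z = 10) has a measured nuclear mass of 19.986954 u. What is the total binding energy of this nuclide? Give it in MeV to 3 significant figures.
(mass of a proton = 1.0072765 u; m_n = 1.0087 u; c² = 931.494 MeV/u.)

161 MeV

Mass of separated nucleons = 10(1.0072765) + 10(1.0087) = 10.0727650 + 10.0870 = 20.1597650 u
The mass defect is 20.1597650 − 19.986954 = 0.1728110 u.
Binding energy = Δm·c² = 0.1728110 × 931.494 MeV/u = 160.972 MeV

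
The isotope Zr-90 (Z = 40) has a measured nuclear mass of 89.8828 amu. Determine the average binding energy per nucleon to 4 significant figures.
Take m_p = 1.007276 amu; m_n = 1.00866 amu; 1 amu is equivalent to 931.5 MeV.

The nucleus contains 40 protons and 90 − 40 = 50 neutrons.
Total constituent mass: 40 × 1.007276 + 50 × 1.00866 = 90.724040 amu
Δm = 90.724040 − 89.8828 = 0.841240 amu
Binding energy = Δm·c² = 0.841240 × 931.5 MeV/amu = 783.615 MeV
Dividing by A = 90 gives 8.707 MeV per nucleon.

8.707 MeV/nucleon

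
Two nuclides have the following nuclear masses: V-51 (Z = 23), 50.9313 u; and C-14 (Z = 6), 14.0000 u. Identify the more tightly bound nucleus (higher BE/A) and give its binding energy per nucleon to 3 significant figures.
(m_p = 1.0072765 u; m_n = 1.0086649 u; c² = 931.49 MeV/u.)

V-51: Σm = 23(1.0072765) + 28(1.0086649) = 51.4099767 u; Δm = 0.4786767 u; E_B = 445.88 MeV; E_B/A = 8.743 MeV
C-14: Σm = 6(1.0072765) + 8(1.0086649) = 14.1129782 u; Δm = 0.1129782 u; E_B = 105.24 MeV; E_B/A = 7.517 MeV
V-51 has the higher binding energy per nucleon, so it is the more tightly bound nucleus.

V-51; 8.74 MeV/nucleon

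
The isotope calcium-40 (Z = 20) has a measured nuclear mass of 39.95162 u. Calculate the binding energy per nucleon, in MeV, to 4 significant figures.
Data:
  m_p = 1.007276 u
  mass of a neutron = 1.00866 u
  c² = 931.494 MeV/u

8.549 MeV/nucleon

The nucleus contains 20 protons and 40 − 20 = 20 neutrons.
Σm = 20·m_p + 20·m_n = 20.145520 + 20.17320 = 40.318720 u
Mass defect Δm = 40.318720 − 39.95162 = 0.367100 u
Binding energy = Δm·c² = 0.367100 × 931.494 MeV/u = 341.951 MeV
BE/A = 341.951 MeV / 40 = 8.549 MeV/nucleon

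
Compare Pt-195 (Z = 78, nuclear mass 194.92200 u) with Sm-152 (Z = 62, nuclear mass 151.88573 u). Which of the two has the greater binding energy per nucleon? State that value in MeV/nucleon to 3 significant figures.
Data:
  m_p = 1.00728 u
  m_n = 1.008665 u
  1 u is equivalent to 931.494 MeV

Pt-195: Σm = 78(1.00728) + 117(1.008665) = 196.581645 u; Δm = 1.659645 u; E_B = 1545.9 MeV; E_B/A = 7.928 MeV
Sm-152: Σm = 62(1.00728) + 90(1.008665) = 153.231210 u; Δm = 1.345480 u; E_B = 1253.3 MeV; E_B/A = 8.245 MeV
Sm-152 has the higher binding energy per nucleon, so it is the more tightly bound nucleus.

Sm-152; 8.25 MeV/nucleon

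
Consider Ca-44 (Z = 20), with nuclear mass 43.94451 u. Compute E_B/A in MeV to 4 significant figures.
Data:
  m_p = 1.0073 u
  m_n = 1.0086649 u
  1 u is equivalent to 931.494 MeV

8.668 MeV/nucleon

Σm = 20·m_p + 24·m_n = 20.1460 + 24.2079576 = 44.3539576 u
Mass defect Δm = 44.3539576 − 43.94451 = 0.4094476 u
Converting to energy: 0.4094476 u × 931.494 MeV/u = 381.398 MeV
Per nucleon: 381.398 / 44 = 8.668 MeV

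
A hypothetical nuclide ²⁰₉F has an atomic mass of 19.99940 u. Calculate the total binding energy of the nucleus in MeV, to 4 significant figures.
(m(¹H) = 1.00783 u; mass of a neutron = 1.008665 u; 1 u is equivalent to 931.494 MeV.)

Mass of separated nucleons = 9(1.00783) + 11(1.008665) = 9.07047 + 11.095315 = 20.165785 u
Δm = 20.165785 − 19.99940 = 0.166385 u
Converting to energy: 0.166385 u × 931.494 MeV/u = 154.987 MeV

155.0 MeV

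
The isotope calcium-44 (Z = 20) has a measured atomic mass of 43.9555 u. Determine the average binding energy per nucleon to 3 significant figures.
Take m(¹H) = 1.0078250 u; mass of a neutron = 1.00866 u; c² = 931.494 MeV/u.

8.66 MeV/nucleon

Σm = 20·m(¹H) + 24·m_n = 20.1565000 + 24.20784 = 44.3643400 u
Δm = 44.3643400 − 43.9555 = 0.4088400 u
Binding energy = Δm·c² = 0.4088400 × 931.494 MeV/u = 380.832 MeV
Per nucleon: 380.832 / 44 = 8.655 MeV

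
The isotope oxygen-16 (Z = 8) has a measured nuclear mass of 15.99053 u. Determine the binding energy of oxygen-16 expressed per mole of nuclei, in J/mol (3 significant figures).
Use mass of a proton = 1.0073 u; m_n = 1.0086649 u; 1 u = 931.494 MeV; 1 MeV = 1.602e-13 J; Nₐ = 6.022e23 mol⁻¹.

1.23e+13 J/mol

Σm = 8·m_p + 8·m_n = 8.0584 + 8.0693192 = 16.1277192 u
Δm = 16.1277192 − 15.99053 = 0.1371892 u
E_B = 0.1371892 × 931.494 = 127.791 MeV
Per nucleus in joules: 127.791 MeV × 1.602e-13 J/MeV = 2.0472e-11 J
Per mole: 2.0472e-11 J × 6.022e23 mol⁻¹ = 1.2328e+13 J/mol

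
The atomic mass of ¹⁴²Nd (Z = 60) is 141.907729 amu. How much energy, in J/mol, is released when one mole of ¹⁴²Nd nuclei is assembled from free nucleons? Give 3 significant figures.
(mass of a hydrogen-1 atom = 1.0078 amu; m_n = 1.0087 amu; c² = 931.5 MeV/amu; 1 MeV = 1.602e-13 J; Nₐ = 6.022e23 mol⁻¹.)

1.14e+14 J/mol

Σm = 60·m(¹H) + 82·m_n = 60.4680 + 82.7134 = 143.1814 amu
The mass defect is 143.1814 − 141.907729 = 1.273671 amu.
Converting to energy: 1.273671 amu × 931.5 MeV/amu = 1186.42 MeV
Per nucleus in joules: 1186.42 MeV × 1.602e-13 J/MeV = 1.9006e-10 J
Per mole: 1.9006e-10 J × 6.022e23 mol⁻¹ = 1.1445e+14 J/mol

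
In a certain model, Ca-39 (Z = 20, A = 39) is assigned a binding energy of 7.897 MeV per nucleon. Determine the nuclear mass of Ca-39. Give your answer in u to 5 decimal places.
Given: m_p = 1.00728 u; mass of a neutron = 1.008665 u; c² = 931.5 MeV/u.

38.97960 u

Total binding energy = 39 × 7.897 = 307.983 MeV
Mass defect = 307.983 MeV / (931.5 MeV/u) = 0.3306312 u
Constituent mass = 20(1.00728) + 19(1.008665) = 39.310235 u
Nuclear mass = 39.310235 − 0.3306312 = 38.9796038 u ≈ 38.97960 u (to 5 decimal places)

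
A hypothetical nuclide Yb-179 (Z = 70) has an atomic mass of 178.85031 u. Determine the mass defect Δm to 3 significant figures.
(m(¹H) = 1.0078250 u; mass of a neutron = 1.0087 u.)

1.65 u

Z = 70, so N = A − Z = 179 − 70 = 109.
Total constituent mass: 70 × 1.0078250 + 109 × 1.0087 = 180.4960500 u
The mass defect is 180.4960500 − 178.85031 = 1.6457400 u.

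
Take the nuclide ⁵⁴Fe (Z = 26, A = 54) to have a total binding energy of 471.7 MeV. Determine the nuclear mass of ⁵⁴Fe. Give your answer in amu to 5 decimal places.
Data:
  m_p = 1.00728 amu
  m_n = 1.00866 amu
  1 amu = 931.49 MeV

Mass defect = 471.7 MeV / (931.49 MeV/amu) = 0.5063930 amu
Constituent mass = 26(1.00728) + 28(1.00866) = 54.43176 amu
Nuclear mass = 54.43176 − 0.5063930 = 53.9253670 amu ≈ 53.92537 amu (to 5 decimal places)

53.92537 amu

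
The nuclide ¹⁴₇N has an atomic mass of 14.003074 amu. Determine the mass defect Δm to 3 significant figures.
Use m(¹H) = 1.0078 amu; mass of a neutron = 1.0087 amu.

Z = 7, so N = A − Z = 14 − 7 = 7.
Σm = 7·m(¹H) + 7·m_n = 7.0546 + 7.0609 = 14.1155 amu
The mass defect is 14.1155 − 14.003074 = 0.112426 amu.

0.112 amu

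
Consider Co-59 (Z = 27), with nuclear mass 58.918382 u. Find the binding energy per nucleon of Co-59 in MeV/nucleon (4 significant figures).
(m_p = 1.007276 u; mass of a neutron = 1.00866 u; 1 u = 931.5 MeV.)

Mass of separated nucleons = 27(1.007276) + 32(1.00866) = 27.196452 + 32.27712 = 59.473572 u
The mass defect is 59.473572 − 58.918382 = 0.555190 u.
Converting to energy: 0.555190 u × 931.5 MeV/u = 517.159 MeV
BE/A = 517.159 MeV / 59 = 8.765 MeV/nucleon

8.765 MeV/nucleon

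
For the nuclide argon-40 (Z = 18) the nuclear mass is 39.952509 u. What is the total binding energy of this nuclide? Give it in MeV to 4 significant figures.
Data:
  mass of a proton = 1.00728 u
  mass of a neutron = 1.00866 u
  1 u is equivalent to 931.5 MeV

Mass of separated nucleons = 18(1.00728) + 22(1.00866) = 18.13104 + 22.19052 = 40.32156 u
The mass defect is 40.32156 − 39.952509 = 0.369051 u.
Binding energy = Δm·c² = 0.369051 × 931.5 MeV/u = 343.771 MeV

343.8 MeV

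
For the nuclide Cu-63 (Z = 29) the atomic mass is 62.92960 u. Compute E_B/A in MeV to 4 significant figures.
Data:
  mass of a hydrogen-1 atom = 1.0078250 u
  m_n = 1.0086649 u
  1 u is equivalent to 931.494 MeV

Σm = 29·m(¹H) + 34·m_n = 29.2269250 + 34.2946066 = 63.5215316 u
Δm = 63.5215316 − 62.92960 = 0.5919316 u
E_B = 0.5919316 × 931.494 = 551.381 MeV
Per nucleon: 551.381 / 63 = 8.752 MeV

8.752 MeV/nucleon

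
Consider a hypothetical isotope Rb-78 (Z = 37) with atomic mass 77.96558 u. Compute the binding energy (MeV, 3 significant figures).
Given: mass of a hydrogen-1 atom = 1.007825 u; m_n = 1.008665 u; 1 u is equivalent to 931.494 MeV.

Mass of separated nucleons = 37(1.007825) + 41(1.008665) = 37.289525 + 41.355265 = 78.644790 u
Δm = 78.644790 − 77.96558 = 0.679210 u
Binding energy = Δm·c² = 0.679210 × 931.494 MeV/u = 632.680 MeV

633 MeV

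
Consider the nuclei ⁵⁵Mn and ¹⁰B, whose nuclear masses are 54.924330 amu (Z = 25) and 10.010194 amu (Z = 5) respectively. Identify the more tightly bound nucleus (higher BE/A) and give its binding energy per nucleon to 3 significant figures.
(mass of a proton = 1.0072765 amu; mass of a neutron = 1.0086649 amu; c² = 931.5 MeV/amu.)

⁵⁵Mn; 8.77 MeV/nucleon

⁵⁵Mn: Σm = 25(1.0072765) + 30(1.0086649) = 55.4418595 amu; Δm = 0.5175295 amu; E_B = 482.08 MeV; E_B/A = 8.765 MeV
¹⁰B: Σm = 5(1.0072765) + 5(1.0086649) = 10.0797070 amu; Δm = 0.0695130 amu; E_B = 64.751 MeV; E_B/A = 6.475 MeV
⁵⁵Mn has the higher binding energy per nucleon, so it is the more tightly bound nucleus.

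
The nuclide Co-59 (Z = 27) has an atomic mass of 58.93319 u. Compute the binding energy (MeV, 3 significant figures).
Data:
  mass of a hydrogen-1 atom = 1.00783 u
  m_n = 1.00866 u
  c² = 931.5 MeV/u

Mass of separated nucleons = 27(1.00783) + 32(1.00866) = 27.21141 + 32.27712 = 59.48853 u
Δm = 59.48853 − 58.93319 = 0.55534 u
Binding energy = Δm·c² = 0.55534 × 931.5 MeV/u = 517.299 MeV

517 MeV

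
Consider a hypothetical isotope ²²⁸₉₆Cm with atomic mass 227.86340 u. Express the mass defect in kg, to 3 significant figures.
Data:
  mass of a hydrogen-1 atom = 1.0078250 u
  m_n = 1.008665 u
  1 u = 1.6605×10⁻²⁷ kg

3.37e-27 kg

With 96 protons and 132 neutrons (A = 228):
Mass of separated nucleons = 96(1.0078250) + 132(1.008665) = 96.7512000 + 133.143780 = 229.8949800 u
The mass defect is 229.8949800 − 227.86340 = 2.0315800 u.
In SI units: 2.0315800 u × 1.6605×10⁻²⁷ kg/u = 3.3734e-27 kg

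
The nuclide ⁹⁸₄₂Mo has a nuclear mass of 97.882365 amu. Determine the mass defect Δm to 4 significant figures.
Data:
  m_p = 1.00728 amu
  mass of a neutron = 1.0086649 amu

0.9086 amu

Z = 42, so N = A − Z = 98 − 42 = 56.
Mass of separated nucleons = 42(1.00728) + 56(1.0086649) = 42.30576 + 56.4852344 = 98.7909944 amu
Mass defect Δm = 98.7909944 − 97.882365 = 0.9086294 amu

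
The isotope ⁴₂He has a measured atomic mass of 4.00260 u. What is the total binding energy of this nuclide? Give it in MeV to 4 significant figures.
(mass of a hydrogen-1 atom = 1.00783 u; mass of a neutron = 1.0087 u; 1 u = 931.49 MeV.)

28.37 MeV

Σm = 2·m(¹H) + 2·m_n = 2.01566 + 2.0174 = 4.03306 u
Mass defect Δm = 4.03306 − 4.00260 = 0.03046 u
Converting to energy: 0.03046 u × 931.49 MeV/u = 28.3732 MeV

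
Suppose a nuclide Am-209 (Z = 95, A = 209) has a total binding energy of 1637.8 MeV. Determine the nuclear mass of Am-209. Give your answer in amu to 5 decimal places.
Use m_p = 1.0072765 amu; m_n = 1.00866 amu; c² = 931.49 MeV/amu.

208.92025 amu

Mass defect = 1637.8 MeV / (931.49 MeV/amu) = 1.7582583 amu
Constituent mass = 95(1.0072765) + 114(1.00866) = 210.6785075 amu
Nuclear mass = 210.6785075 − 1.7582583 = 208.9202492 amu ≈ 208.92025 amu (to 5 decimal places)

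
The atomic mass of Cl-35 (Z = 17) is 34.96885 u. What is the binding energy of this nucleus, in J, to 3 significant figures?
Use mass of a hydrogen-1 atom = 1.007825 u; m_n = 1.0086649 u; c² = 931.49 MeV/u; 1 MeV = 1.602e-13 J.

4.78e-11 J

Total constituent mass: 17 × 1.007825 + 18 × 1.0086649 = 35.2889932 u
The mass defect is 35.2889932 − 34.96885 = 0.3201432 u.
Binding energy = Δm·c² = 0.3201432 × 931.49 MeV/u = 298.210 MeV
In joules: 298.210 MeV × 1.602e-13 J/MeV = 4.7773e-11 J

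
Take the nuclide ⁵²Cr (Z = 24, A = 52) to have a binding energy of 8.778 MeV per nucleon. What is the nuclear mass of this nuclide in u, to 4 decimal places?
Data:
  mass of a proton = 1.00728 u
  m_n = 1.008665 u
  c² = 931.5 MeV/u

51.9273 u

Total binding energy = 52 × 8.778 = 456.456 MeV
Mass defect = 456.456 MeV / (931.5 MeV/u) = 0.490023 u
Constituent mass = 24(1.00728) + 28(1.008665) = 52.417340 u
Nuclear mass = 52.417340 − 0.490023 = 51.927317 u ≈ 51.9273 u (to 4 decimal places)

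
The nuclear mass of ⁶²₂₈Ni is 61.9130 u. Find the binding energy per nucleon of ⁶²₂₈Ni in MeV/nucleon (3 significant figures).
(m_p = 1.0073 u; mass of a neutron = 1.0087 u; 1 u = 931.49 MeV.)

With 28 protons and 34 neutrons (A = 62):
Σm = 28·m_p + 34·m_n = 28.2044 + 34.2958 = 62.5002 u
Δm = 62.5002 − 61.9130 = 0.5872 u
Converting to energy: 0.5872 u × 931.49 MeV/u = 546.971 MeV
BE/A = 546.971 MeV / 62 = 8.822 MeV/nucleon

8.82 MeV/nucleon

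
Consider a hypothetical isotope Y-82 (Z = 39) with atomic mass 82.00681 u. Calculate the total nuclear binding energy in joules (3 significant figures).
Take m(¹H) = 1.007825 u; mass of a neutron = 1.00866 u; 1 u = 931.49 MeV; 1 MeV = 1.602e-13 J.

The nucleus contains 39 protons and 82 − 39 = 43 neutrons.
Total constituent mass: 39 × 1.007825 + 43 × 1.00866 = 82.677555 u
Mass defect Δm = 82.677555 − 82.00681 = 0.670745 u
Converting to energy: 0.670745 u × 931.49 MeV/u = 624.792 MeV
In joules: 624.792 MeV × 1.602e-13 J/MeV = 1.0009e-10 J

1.00e-10 J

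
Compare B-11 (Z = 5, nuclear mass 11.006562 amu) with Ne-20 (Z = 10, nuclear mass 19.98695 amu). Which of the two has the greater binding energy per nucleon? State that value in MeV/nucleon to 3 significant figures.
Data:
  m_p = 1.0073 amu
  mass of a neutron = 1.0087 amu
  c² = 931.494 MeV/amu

B-11: Σm = 5(1.0073) + 6(1.0087) = 11.0887 amu; Δm = 0.082138 amu; E_B = 76.511 MeV; E_B/A = 6.956 MeV
Ne-20: Σm = 10(1.0073) + 10(1.0087) = 20.1600 amu; Δm = 0.17305 amu; E_B = 161.20 MeV; E_B/A = 8.060 MeV
Ne-20 has the higher binding energy per nucleon, so it is the more tightly bound nucleus.

Ne-20; 8.06 MeV/nucleon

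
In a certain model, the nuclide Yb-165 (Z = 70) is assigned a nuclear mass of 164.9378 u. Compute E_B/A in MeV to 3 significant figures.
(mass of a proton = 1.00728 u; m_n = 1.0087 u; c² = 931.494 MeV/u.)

7.89 MeV/nucleon

Z = 70, so N = A − Z = 165 − 70 = 95.
Mass of separated nucleons = 70(1.00728) + 95(1.0087) = 70.50960 + 95.8265 = 166.33610 u
Mass defect Δm = 166.33610 − 164.9378 = 1.39830 u
E_B = 1.39830 × 931.494 = 1302.51 MeV
Dividing by A = 165 gives 7.894 MeV per nucleon.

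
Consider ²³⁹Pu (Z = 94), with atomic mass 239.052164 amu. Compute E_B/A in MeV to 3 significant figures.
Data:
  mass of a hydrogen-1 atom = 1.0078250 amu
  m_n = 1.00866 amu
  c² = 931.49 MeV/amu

The nucleus contains 94 protons and 239 − 94 = 145 neutrons.
Mass of separated nucleons = 94(1.0078250) + 145(1.00866) = 94.7355500 + 146.25570 = 240.9912500 amu
Mass defect Δm = 240.9912500 − 239.052164 = 1.9390860 amu
Converting to energy: 1.9390860 amu × 931.49 MeV/amu = 1806.24 MeV
Per nucleon: 1806.24 / 239 = 7.557 MeV

7.56 MeV/nucleon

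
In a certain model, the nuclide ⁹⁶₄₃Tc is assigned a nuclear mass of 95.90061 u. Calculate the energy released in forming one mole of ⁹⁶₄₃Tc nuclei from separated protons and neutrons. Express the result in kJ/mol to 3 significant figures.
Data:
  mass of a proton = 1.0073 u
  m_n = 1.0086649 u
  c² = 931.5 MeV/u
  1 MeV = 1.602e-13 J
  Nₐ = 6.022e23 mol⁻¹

7.84e+10 kJ/mol

With 43 protons and 53 neutrons (A = 96):
Σm = 43·m_p + 53·m_n = 43.3139 + 53.4592397 = 96.7731397 u
The mass defect is 96.7731397 − 95.90061 = 0.8725297 u.
Binding energy = Δm·c² = 0.8725297 × 931.5 MeV/u = 812.761 MeV
Per nucleus in joules: 812.761 MeV × 1.602e-13 J/MeV = 1.3020e-10 J
Per mole: 1.3020e-10 J × 6.022e23 mol⁻¹ = 7.8406e+13 J/mol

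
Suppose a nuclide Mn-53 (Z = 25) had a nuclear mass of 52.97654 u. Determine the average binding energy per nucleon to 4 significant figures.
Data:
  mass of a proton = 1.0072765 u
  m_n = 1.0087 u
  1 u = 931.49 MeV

Mass of separated nucleons = 25(1.0072765) + 28(1.0087) = 25.1819125 + 28.2436 = 53.4255125 u
Mass defect Δm = 53.4255125 − 52.97654 = 0.4489725 u
E_B = 0.4489725 × 931.49 = 418.213 MeV
Dividing by A = 53 gives 7.891 MeV per nucleon.

7.891 MeV/nucleon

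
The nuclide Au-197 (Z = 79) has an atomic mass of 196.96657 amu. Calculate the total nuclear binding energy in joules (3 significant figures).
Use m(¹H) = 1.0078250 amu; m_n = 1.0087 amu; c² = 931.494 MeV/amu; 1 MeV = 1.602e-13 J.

2.50e-10 J

Total constituent mass: 79 × 1.0078250 + 118 × 1.0087 = 198.6447750 amu
The mass defect is 198.6447750 − 196.96657 = 1.6782050 amu.
E_B = 1.6782050 × 931.494 = 1563.24 MeV
In joules: 1563.24 MeV × 1.602e-13 J/MeV = 2.5043e-10 J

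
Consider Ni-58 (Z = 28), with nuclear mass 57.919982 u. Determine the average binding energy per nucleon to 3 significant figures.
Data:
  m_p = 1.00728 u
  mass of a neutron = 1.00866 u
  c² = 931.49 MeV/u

With 28 protons and 30 neutrons (A = 58):
Mass of separated nucleons = 28(1.00728) + 30(1.00866) = 28.20384 + 30.25980 = 58.46364 u
Mass defect Δm = 58.46364 − 57.919982 = 0.543658 u
Binding energy = Δm·c² = 0.543658 × 931.49 MeV/u = 506.412 MeV
BE/A = 506.412 MeV / 58 = 8.731 MeV/nucleon

8.73 MeV/nucleon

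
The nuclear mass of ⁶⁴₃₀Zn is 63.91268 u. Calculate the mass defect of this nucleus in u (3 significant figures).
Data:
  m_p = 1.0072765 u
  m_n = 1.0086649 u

The nucleus contains 30 protons and 64 − 30 = 34 neutrons.
Total constituent mass: 30 × 1.0072765 + 34 × 1.0086649 = 64.5129016 u
Mass defect Δm = 64.5129016 − 63.91268 = 0.6002216 u

0.600 u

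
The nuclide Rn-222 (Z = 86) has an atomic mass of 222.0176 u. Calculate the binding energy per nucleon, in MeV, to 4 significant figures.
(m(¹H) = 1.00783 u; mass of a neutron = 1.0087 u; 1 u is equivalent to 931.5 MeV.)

7.716 MeV/nucleon

Mass of separated nucleons = 86(1.00783) + 136(1.0087) = 86.67338 + 137.1832 = 223.85658 u
The mass defect is 223.85658 − 222.0176 = 1.83898 u.
Binding energy = Δm·c² = 1.83898 × 931.5 MeV/u = 1713.01 MeV
Per nucleon: 1713.01 / 222 = 7.716 MeV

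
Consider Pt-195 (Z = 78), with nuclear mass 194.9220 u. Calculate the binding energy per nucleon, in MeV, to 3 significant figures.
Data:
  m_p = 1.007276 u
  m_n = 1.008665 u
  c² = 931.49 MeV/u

7.93 MeV/nucleon

Σm = 78·m_p + 117·m_n = 78.567528 + 118.013805 = 196.581333 u
Δm = 196.581333 − 194.9220 = 1.659333 u
Binding energy = Δm·c² = 1.659333 × 931.49 MeV/u = 1545.65 MeV
BE/A = 1545.65 MeV / 195 = 7.926 MeV/nucleon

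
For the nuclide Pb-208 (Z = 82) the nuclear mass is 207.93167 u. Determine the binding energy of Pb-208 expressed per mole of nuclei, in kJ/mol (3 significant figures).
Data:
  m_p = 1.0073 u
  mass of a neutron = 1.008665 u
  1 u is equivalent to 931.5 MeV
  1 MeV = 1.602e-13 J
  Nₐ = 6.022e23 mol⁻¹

1.58e+11 kJ/mol

Σm = 82·m_p + 126·m_n = 82.5986 + 127.091790 = 209.690390 u
Mass defect Δm = 209.690390 − 207.93167 = 1.758720 u
Converting to energy: 1.758720 u × 931.5 MeV/u = 1638.25 MeV
Per nucleus in joules: 1638.25 MeV × 1.602e-13 J/MeV = 2.6245e-10 J
Per mole: 2.6245e-10 J × 6.022e23 mol⁻¹ = 1.5805e+14 J/mol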